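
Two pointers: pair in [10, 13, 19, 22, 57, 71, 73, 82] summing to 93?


lo=0(10)+hi=7(82)=92
lo=1(13)+hi=7(82)=95
lo=1(13)+hi=6(73)=86
lo=2(19)+hi=6(73)=92
lo=3(22)+hi=6(73)=95
lo=3(22)+hi=5(71)=93

Yes: 22+71=93


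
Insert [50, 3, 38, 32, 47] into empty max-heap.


Insert 50: [50]
Insert 3: [50, 3]
Insert 38: [50, 3, 38]
Insert 32: [50, 32, 38, 3]
Insert 47: [50, 47, 38, 3, 32]

Final heap: [50, 47, 38, 3, 32]


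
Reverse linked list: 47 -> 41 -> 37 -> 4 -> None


Step 1: curr=47, set curr.next=prev(None) | reversed so far: 47
Step 2: curr=41, set curr.next=prev(47) | reversed so far: 41 -> 47
Step 3: curr=37, set curr.next=prev(41) | reversed so far: 37 -> 41 -> 47
Step 4: curr=4, set curr.next=prev(37) | reversed so far: 4 -> 37 -> 41 -> 47

4 -> 37 -> 41 -> 47 -> None


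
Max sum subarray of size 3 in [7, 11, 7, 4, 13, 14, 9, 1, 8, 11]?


[0:3]: 25
[1:4]: 22
[2:5]: 24
[3:6]: 31
[4:7]: 36
[5:8]: 24
[6:9]: 18
[7:10]: 20

Max: 36 at [4:7]


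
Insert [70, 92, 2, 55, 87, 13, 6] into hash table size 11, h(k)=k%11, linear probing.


Insert 70: h=4 -> slot 4
Insert 92: h=4, 1 probes -> slot 5
Insert 2: h=2 -> slot 2
Insert 55: h=0 -> slot 0
Insert 87: h=10 -> slot 10
Insert 13: h=2, 1 probes -> slot 3
Insert 6: h=6 -> slot 6

Table: [55, None, 2, 13, 70, 92, 6, None, None, None, 87]


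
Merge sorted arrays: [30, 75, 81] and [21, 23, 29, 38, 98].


Take 21 from B
Take 23 from B
Take 29 from B
Take 30 from A
Take 38 from B
Take 75 from A
Take 81 from A

Merged: [21, 23, 29, 30, 38, 75, 81, 98]


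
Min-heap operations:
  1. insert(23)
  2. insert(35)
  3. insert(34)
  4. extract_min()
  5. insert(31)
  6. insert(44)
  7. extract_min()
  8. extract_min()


insert(23) -> [23]
insert(35) -> [23, 35]
insert(34) -> [23, 35, 34]
extract_min()->23, [34, 35]
insert(31) -> [31, 35, 34]
insert(44) -> [31, 35, 34, 44]
extract_min()->31, [34, 35, 44]
extract_min()->34, [35, 44]

Final heap: [35, 44]


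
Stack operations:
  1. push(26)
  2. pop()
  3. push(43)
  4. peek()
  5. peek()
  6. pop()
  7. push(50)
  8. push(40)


push(26) -> [26]
pop()->26, []
push(43) -> [43]
peek()->43
peek()->43
pop()->43, []
push(50) -> [50]
push(40) -> [50, 40]

Final stack: [50, 40]


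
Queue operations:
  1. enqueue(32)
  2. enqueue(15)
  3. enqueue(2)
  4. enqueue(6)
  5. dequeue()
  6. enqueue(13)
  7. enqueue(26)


enqueue(32) -> [32]
enqueue(15) -> [32, 15]
enqueue(2) -> [32, 15, 2]
enqueue(6) -> [32, 15, 2, 6]
dequeue()->32, [15, 2, 6]
enqueue(13) -> [15, 2, 6, 13]
enqueue(26) -> [15, 2, 6, 13, 26]

Final queue: [15, 2, 6, 13, 26]


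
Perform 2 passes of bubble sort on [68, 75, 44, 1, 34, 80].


Initial: [68, 75, 44, 1, 34, 80]
Pass 1: [68, 44, 1, 34, 75, 80] (3 swaps)
Pass 2: [44, 1, 34, 68, 75, 80] (3 swaps)

After 2 passes: [44, 1, 34, 68, 75, 80]


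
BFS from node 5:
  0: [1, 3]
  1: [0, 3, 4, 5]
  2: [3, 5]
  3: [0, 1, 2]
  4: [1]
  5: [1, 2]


Visit 5, enqueue [1, 2]
Visit 1, enqueue [0, 3, 4]
Visit 2, enqueue []
Visit 0, enqueue []
Visit 3, enqueue []
Visit 4, enqueue []

BFS order: [5, 1, 2, 0, 3, 4]


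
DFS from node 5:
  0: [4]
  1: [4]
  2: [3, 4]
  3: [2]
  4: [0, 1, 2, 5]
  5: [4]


Visit 5, push [4]
Visit 4, push [2, 1, 0]
Visit 0, push []
Visit 1, push []
Visit 2, push [3]
Visit 3, push []

DFS order: [5, 4, 0, 1, 2, 3]


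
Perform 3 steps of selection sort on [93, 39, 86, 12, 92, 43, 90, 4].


Initial: [93, 39, 86, 12, 92, 43, 90, 4]
Step 1: min=4 at 7
  Swap: [4, 39, 86, 12, 92, 43, 90, 93]
Step 2: min=12 at 3
  Swap: [4, 12, 86, 39, 92, 43, 90, 93]
Step 3: min=39 at 3
  Swap: [4, 12, 39, 86, 92, 43, 90, 93]

After 3 steps: [4, 12, 39, 86, 92, 43, 90, 93]


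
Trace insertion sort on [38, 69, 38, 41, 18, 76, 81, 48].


Initial: [38, 69, 38, 41, 18, 76, 81, 48]
Insert 69: [38, 69, 38, 41, 18, 76, 81, 48]
Insert 38: [38, 38, 69, 41, 18, 76, 81, 48]
Insert 41: [38, 38, 41, 69, 18, 76, 81, 48]
Insert 18: [18, 38, 38, 41, 69, 76, 81, 48]
Insert 76: [18, 38, 38, 41, 69, 76, 81, 48]
Insert 81: [18, 38, 38, 41, 69, 76, 81, 48]
Insert 48: [18, 38, 38, 41, 48, 69, 76, 81]

Sorted: [18, 38, 38, 41, 48, 69, 76, 81]


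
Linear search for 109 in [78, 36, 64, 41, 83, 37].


i=0: 78!=109
i=1: 36!=109
i=2: 64!=109
i=3: 41!=109
i=4: 83!=109
i=5: 37!=109

Not found, 6 comps


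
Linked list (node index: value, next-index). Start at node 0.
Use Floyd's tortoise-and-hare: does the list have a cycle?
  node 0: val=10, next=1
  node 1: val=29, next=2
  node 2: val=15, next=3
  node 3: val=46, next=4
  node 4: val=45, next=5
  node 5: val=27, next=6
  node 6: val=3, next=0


Floyd's tortoise (slow, +1) and hare (fast, +2):
  init: slow=0, fast=0
  step 1: slow=1, fast=2
  step 2: slow=2, fast=4
  step 3: slow=3, fast=6
  step 4: slow=4, fast=1
  step 5: slow=5, fast=3
  step 6: slow=6, fast=5
  step 7: slow=0, fast=0
  slow == fast at node 0: cycle detected

Cycle: yes


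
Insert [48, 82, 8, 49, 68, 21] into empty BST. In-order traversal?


Insert 48: root
Insert 82: R from 48
Insert 8: L from 48
Insert 49: R from 48 -> L from 82
Insert 68: R from 48 -> L from 82 -> R from 49
Insert 21: L from 48 -> R from 8

In-order: [8, 21, 48, 49, 68, 82]


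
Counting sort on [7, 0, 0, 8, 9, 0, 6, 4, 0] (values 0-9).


Input: [7, 0, 0, 8, 9, 0, 6, 4, 0]
Counts: [4, 0, 0, 0, 1, 0, 1, 1, 1, 1]

Sorted: [0, 0, 0, 0, 4, 6, 7, 8, 9]


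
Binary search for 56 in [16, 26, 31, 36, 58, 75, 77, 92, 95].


Step 1: lo=0, hi=8, mid=4, val=58
Step 2: lo=0, hi=3, mid=1, val=26
Step 3: lo=2, hi=3, mid=2, val=31
Step 4: lo=3, hi=3, mid=3, val=36

Not found


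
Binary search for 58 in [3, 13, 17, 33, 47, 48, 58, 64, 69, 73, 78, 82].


Step 1: lo=0, hi=11, mid=5, val=48
Step 2: lo=6, hi=11, mid=8, val=69
Step 3: lo=6, hi=7, mid=6, val=58

Found at index 6


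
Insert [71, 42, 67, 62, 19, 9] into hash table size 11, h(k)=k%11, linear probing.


Insert 71: h=5 -> slot 5
Insert 42: h=9 -> slot 9
Insert 67: h=1 -> slot 1
Insert 62: h=7 -> slot 7
Insert 19: h=8 -> slot 8
Insert 9: h=9, 1 probes -> slot 10

Table: [None, 67, None, None, None, 71, None, 62, 19, 42, 9]


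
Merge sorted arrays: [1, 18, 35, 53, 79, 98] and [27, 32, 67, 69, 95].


Take 1 from A
Take 18 from A
Take 27 from B
Take 32 from B
Take 35 from A
Take 53 from A
Take 67 from B
Take 69 from B
Take 79 from A
Take 95 from B

Merged: [1, 18, 27, 32, 35, 53, 67, 69, 79, 95, 98]


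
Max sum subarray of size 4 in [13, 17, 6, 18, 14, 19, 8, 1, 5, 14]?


[0:4]: 54
[1:5]: 55
[2:6]: 57
[3:7]: 59
[4:8]: 42
[5:9]: 33
[6:10]: 28

Max: 59 at [3:7]


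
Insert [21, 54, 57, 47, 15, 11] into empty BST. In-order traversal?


Insert 21: root
Insert 54: R from 21
Insert 57: R from 21 -> R from 54
Insert 47: R from 21 -> L from 54
Insert 15: L from 21
Insert 11: L from 21 -> L from 15

In-order: [11, 15, 21, 47, 54, 57]


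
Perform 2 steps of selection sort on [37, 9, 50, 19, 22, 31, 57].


Initial: [37, 9, 50, 19, 22, 31, 57]
Step 1: min=9 at 1
  Swap: [9, 37, 50, 19, 22, 31, 57]
Step 2: min=19 at 3
  Swap: [9, 19, 50, 37, 22, 31, 57]

After 2 steps: [9, 19, 50, 37, 22, 31, 57]


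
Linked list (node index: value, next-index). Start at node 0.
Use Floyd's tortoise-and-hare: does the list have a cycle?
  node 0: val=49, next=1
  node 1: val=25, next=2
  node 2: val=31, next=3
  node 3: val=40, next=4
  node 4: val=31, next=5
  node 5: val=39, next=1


Floyd's tortoise (slow, +1) and hare (fast, +2):
  init: slow=0, fast=0
  step 1: slow=1, fast=2
  step 2: slow=2, fast=4
  step 3: slow=3, fast=1
  step 4: slow=4, fast=3
  step 5: slow=5, fast=5
  slow == fast at node 5: cycle detected

Cycle: yes


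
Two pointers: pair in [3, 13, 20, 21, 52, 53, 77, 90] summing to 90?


lo=0(3)+hi=7(90)=93
lo=0(3)+hi=6(77)=80
lo=1(13)+hi=6(77)=90

Yes: 13+77=90


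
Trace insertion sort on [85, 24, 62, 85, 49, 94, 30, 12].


Initial: [85, 24, 62, 85, 49, 94, 30, 12]
Insert 24: [24, 85, 62, 85, 49, 94, 30, 12]
Insert 62: [24, 62, 85, 85, 49, 94, 30, 12]
Insert 85: [24, 62, 85, 85, 49, 94, 30, 12]
Insert 49: [24, 49, 62, 85, 85, 94, 30, 12]
Insert 94: [24, 49, 62, 85, 85, 94, 30, 12]
Insert 30: [24, 30, 49, 62, 85, 85, 94, 12]
Insert 12: [12, 24, 30, 49, 62, 85, 85, 94]

Sorted: [12, 24, 30, 49, 62, 85, 85, 94]


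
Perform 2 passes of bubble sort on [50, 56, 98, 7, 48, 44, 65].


Initial: [50, 56, 98, 7, 48, 44, 65]
Pass 1: [50, 56, 7, 48, 44, 65, 98] (4 swaps)
Pass 2: [50, 7, 48, 44, 56, 65, 98] (3 swaps)

After 2 passes: [50, 7, 48, 44, 56, 65, 98]


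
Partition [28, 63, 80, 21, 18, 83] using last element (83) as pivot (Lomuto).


Pivot: 83
  28 <= 83: advance i (no swap)
  63 <= 83: advance i (no swap)
  80 <= 83: advance i (no swap)
  21 <= 83: advance i (no swap)
  18 <= 83: advance i (no swap)
Place pivot at 5: [28, 63, 80, 21, 18, 83]

Partitioned: [28, 63, 80, 21, 18, 83]


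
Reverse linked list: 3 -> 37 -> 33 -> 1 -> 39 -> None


Step 1: curr=3, set curr.next=prev(None) | reversed so far: 3
Step 2: curr=37, set curr.next=prev(3) | reversed so far: 37 -> 3
Step 3: curr=33, set curr.next=prev(37) | reversed so far: 33 -> 37 -> 3
Step 4: curr=1, set curr.next=prev(33) | reversed so far: 1 -> 33 -> 37 -> 3
Step 5: curr=39, set curr.next=prev(1) | reversed so far: 39 -> 1 -> 33 -> 37 -> 3

39 -> 1 -> 33 -> 37 -> 3 -> None


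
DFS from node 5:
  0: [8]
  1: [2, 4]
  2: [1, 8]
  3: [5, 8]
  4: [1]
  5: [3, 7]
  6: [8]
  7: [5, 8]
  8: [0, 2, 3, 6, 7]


Visit 5, push [7, 3]
Visit 3, push [8]
Visit 8, push [7, 6, 2, 0]
Visit 0, push []
Visit 2, push [1]
Visit 1, push [4]
Visit 4, push []
Visit 6, push []
Visit 7, push []

DFS order: [5, 3, 8, 0, 2, 1, 4, 6, 7]


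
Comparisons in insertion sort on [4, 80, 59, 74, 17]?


Algorithm: insertion sort
Input: [4, 80, 59, 74, 17]
Sorted: [4, 17, 59, 74, 80]

9


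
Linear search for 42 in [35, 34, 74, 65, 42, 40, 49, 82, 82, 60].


i=0: 35!=42
i=1: 34!=42
i=2: 74!=42
i=3: 65!=42
i=4: 42==42 found!

Found at 4, 5 comps


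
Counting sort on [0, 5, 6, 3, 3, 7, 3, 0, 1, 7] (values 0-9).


Input: [0, 5, 6, 3, 3, 7, 3, 0, 1, 7]
Counts: [2, 1, 0, 3, 0, 1, 1, 2, 0, 0]

Sorted: [0, 0, 1, 3, 3, 3, 5, 6, 7, 7]


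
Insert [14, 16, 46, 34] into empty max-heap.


Insert 14: [14]
Insert 16: [16, 14]
Insert 46: [46, 14, 16]
Insert 34: [46, 34, 16, 14]

Final heap: [46, 34, 16, 14]


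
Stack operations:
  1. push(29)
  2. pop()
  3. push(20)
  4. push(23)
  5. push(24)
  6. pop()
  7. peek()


push(29) -> [29]
pop()->29, []
push(20) -> [20]
push(23) -> [20, 23]
push(24) -> [20, 23, 24]
pop()->24, [20, 23]
peek()->23

Final stack: [20, 23]


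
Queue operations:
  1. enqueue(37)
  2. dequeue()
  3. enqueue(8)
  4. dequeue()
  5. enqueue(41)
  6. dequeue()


enqueue(37) -> [37]
dequeue()->37, []
enqueue(8) -> [8]
dequeue()->8, []
enqueue(41) -> [41]
dequeue()->41, []

Final queue: []


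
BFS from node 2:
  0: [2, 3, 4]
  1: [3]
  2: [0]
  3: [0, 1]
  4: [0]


Visit 2, enqueue [0]
Visit 0, enqueue [3, 4]
Visit 3, enqueue [1]
Visit 4, enqueue []
Visit 1, enqueue []

BFS order: [2, 0, 3, 4, 1]


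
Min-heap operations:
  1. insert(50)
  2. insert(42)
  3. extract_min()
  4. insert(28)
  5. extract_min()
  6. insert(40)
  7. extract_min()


insert(50) -> [50]
insert(42) -> [42, 50]
extract_min()->42, [50]
insert(28) -> [28, 50]
extract_min()->28, [50]
insert(40) -> [40, 50]
extract_min()->40, [50]

Final heap: [50]


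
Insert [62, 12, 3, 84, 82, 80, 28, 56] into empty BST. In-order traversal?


Insert 62: root
Insert 12: L from 62
Insert 3: L from 62 -> L from 12
Insert 84: R from 62
Insert 82: R from 62 -> L from 84
Insert 80: R from 62 -> L from 84 -> L from 82
Insert 28: L from 62 -> R from 12
Insert 56: L from 62 -> R from 12 -> R from 28

In-order: [3, 12, 28, 56, 62, 80, 82, 84]


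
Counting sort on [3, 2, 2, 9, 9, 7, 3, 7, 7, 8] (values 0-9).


Input: [3, 2, 2, 9, 9, 7, 3, 7, 7, 8]
Counts: [0, 0, 2, 2, 0, 0, 0, 3, 1, 2]

Sorted: [2, 2, 3, 3, 7, 7, 7, 8, 9, 9]


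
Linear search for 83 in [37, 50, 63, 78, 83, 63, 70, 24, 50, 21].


i=0: 37!=83
i=1: 50!=83
i=2: 63!=83
i=3: 78!=83
i=4: 83==83 found!

Found at 4, 5 comps


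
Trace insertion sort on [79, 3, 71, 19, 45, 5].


Initial: [79, 3, 71, 19, 45, 5]
Insert 3: [3, 79, 71, 19, 45, 5]
Insert 71: [3, 71, 79, 19, 45, 5]
Insert 19: [3, 19, 71, 79, 45, 5]
Insert 45: [3, 19, 45, 71, 79, 5]
Insert 5: [3, 5, 19, 45, 71, 79]

Sorted: [3, 5, 19, 45, 71, 79]


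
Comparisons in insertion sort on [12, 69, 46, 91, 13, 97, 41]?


Algorithm: insertion sort
Input: [12, 69, 46, 91, 13, 97, 41]
Sorted: [12, 13, 41, 46, 69, 91, 97]

14


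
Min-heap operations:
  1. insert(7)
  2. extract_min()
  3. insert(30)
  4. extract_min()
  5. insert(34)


insert(7) -> [7]
extract_min()->7, []
insert(30) -> [30]
extract_min()->30, []
insert(34) -> [34]

Final heap: [34]


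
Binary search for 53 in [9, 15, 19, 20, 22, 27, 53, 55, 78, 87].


Step 1: lo=0, hi=9, mid=4, val=22
Step 2: lo=5, hi=9, mid=7, val=55
Step 3: lo=5, hi=6, mid=5, val=27
Step 4: lo=6, hi=6, mid=6, val=53

Found at index 6


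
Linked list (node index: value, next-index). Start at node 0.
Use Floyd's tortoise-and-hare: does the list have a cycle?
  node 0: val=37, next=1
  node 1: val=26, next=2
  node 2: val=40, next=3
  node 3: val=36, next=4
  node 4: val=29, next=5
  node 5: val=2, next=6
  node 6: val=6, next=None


Floyd's tortoise (slow, +1) and hare (fast, +2):
  init: slow=0, fast=0
  step 1: slow=1, fast=2
  step 2: slow=2, fast=4
  step 3: slow=3, fast=6
  step 4: fast -> None, no cycle

Cycle: no


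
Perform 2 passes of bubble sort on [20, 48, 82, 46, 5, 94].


Initial: [20, 48, 82, 46, 5, 94]
Pass 1: [20, 48, 46, 5, 82, 94] (2 swaps)
Pass 2: [20, 46, 5, 48, 82, 94] (2 swaps)

After 2 passes: [20, 46, 5, 48, 82, 94]


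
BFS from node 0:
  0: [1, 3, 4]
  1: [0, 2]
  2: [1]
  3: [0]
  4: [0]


Visit 0, enqueue [1, 3, 4]
Visit 1, enqueue [2]
Visit 3, enqueue []
Visit 4, enqueue []
Visit 2, enqueue []

BFS order: [0, 1, 3, 4, 2]


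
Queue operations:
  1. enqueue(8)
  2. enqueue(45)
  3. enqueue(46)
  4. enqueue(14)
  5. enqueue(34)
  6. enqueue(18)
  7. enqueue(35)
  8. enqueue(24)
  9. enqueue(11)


enqueue(8) -> [8]
enqueue(45) -> [8, 45]
enqueue(46) -> [8, 45, 46]
enqueue(14) -> [8, 45, 46, 14]
enqueue(34) -> [8, 45, 46, 14, 34]
enqueue(18) -> [8, 45, 46, 14, 34, 18]
enqueue(35) -> [8, 45, 46, 14, 34, 18, 35]
enqueue(24) -> [8, 45, 46, 14, 34, 18, 35, 24]
enqueue(11) -> [8, 45, 46, 14, 34, 18, 35, 24, 11]

Final queue: [8, 45, 46, 14, 34, 18, 35, 24, 11]


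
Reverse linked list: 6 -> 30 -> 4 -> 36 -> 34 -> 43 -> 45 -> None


Step 1: curr=6, set curr.next=prev(None) | reversed so far: 6
Step 2: curr=30, set curr.next=prev(6) | reversed so far: 30 -> 6
Step 3: curr=4, set curr.next=prev(30) | reversed so far: 4 -> 30 -> 6
Step 4: curr=36, set curr.next=prev(4) | reversed so far: 36 -> 4 -> 30 -> 6
Step 5: curr=34, set curr.next=prev(36) | reversed so far: 34 -> 36 -> 4 -> 30 -> 6
Step 6: curr=43, set curr.next=prev(34) | reversed so far: 43 -> 34 -> 36 -> 4 -> 30 -> 6
Step 7: curr=45, set curr.next=prev(43) | reversed so far: 45 -> 43 -> 34 -> 36 -> 4 -> 30 -> 6

45 -> 43 -> 34 -> 36 -> 4 -> 30 -> 6 -> None


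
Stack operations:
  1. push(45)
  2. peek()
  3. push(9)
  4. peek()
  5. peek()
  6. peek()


push(45) -> [45]
peek()->45
push(9) -> [45, 9]
peek()->9
peek()->9
peek()->9

Final stack: [45, 9]


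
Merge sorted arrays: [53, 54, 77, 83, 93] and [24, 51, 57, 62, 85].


Take 24 from B
Take 51 from B
Take 53 from A
Take 54 from A
Take 57 from B
Take 62 from B
Take 77 from A
Take 83 from A
Take 85 from B

Merged: [24, 51, 53, 54, 57, 62, 77, 83, 85, 93]


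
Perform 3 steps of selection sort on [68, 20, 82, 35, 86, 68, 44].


Initial: [68, 20, 82, 35, 86, 68, 44]
Step 1: min=20 at 1
  Swap: [20, 68, 82, 35, 86, 68, 44]
Step 2: min=35 at 3
  Swap: [20, 35, 82, 68, 86, 68, 44]
Step 3: min=44 at 6
  Swap: [20, 35, 44, 68, 86, 68, 82]

After 3 steps: [20, 35, 44, 68, 86, 68, 82]


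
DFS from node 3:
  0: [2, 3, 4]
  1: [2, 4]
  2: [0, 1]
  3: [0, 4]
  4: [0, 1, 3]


Visit 3, push [4, 0]
Visit 0, push [4, 2]
Visit 2, push [1]
Visit 1, push [4]
Visit 4, push []

DFS order: [3, 0, 2, 1, 4]


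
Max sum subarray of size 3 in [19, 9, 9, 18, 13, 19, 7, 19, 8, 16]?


[0:3]: 37
[1:4]: 36
[2:5]: 40
[3:6]: 50
[4:7]: 39
[5:8]: 45
[6:9]: 34
[7:10]: 43

Max: 50 at [3:6]


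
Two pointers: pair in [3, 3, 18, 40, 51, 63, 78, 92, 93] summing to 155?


lo=0(3)+hi=8(93)=96
lo=1(3)+hi=8(93)=96
lo=2(18)+hi=8(93)=111
lo=3(40)+hi=8(93)=133
lo=4(51)+hi=8(93)=144
lo=5(63)+hi=8(93)=156
lo=5(63)+hi=7(92)=155

Yes: 63+92=155


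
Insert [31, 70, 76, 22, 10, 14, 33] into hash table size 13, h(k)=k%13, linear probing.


Insert 31: h=5 -> slot 5
Insert 70: h=5, 1 probes -> slot 6
Insert 76: h=11 -> slot 11
Insert 22: h=9 -> slot 9
Insert 10: h=10 -> slot 10
Insert 14: h=1 -> slot 1
Insert 33: h=7 -> slot 7

Table: [None, 14, None, None, None, 31, 70, 33, None, 22, 10, 76, None]


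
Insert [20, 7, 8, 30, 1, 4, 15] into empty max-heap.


Insert 20: [20]
Insert 7: [20, 7]
Insert 8: [20, 7, 8]
Insert 30: [30, 20, 8, 7]
Insert 1: [30, 20, 8, 7, 1]
Insert 4: [30, 20, 8, 7, 1, 4]
Insert 15: [30, 20, 15, 7, 1, 4, 8]

Final heap: [30, 20, 15, 7, 1, 4, 8]


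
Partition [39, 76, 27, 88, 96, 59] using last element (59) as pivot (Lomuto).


Pivot: 59
  39 <= 59: advance i (no swap)
  27 <= 59: swap -> [39, 27, 76, 88, 96, 59]
Place pivot at 2: [39, 27, 59, 88, 96, 76]

Partitioned: [39, 27, 59, 88, 96, 76]


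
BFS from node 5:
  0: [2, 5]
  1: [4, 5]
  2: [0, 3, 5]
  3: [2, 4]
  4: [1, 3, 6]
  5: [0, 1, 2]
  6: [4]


Visit 5, enqueue [0, 1, 2]
Visit 0, enqueue []
Visit 1, enqueue [4]
Visit 2, enqueue [3]
Visit 4, enqueue [6]
Visit 3, enqueue []
Visit 6, enqueue []

BFS order: [5, 0, 1, 2, 4, 3, 6]


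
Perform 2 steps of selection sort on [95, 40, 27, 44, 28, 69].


Initial: [95, 40, 27, 44, 28, 69]
Step 1: min=27 at 2
  Swap: [27, 40, 95, 44, 28, 69]
Step 2: min=28 at 4
  Swap: [27, 28, 95, 44, 40, 69]

After 2 steps: [27, 28, 95, 44, 40, 69]


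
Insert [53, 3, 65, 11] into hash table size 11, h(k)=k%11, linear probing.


Insert 53: h=9 -> slot 9
Insert 3: h=3 -> slot 3
Insert 65: h=10 -> slot 10
Insert 11: h=0 -> slot 0

Table: [11, None, None, 3, None, None, None, None, None, 53, 65]


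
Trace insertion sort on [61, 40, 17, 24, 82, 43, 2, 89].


Initial: [61, 40, 17, 24, 82, 43, 2, 89]
Insert 40: [40, 61, 17, 24, 82, 43, 2, 89]
Insert 17: [17, 40, 61, 24, 82, 43, 2, 89]
Insert 24: [17, 24, 40, 61, 82, 43, 2, 89]
Insert 82: [17, 24, 40, 61, 82, 43, 2, 89]
Insert 43: [17, 24, 40, 43, 61, 82, 2, 89]
Insert 2: [2, 17, 24, 40, 43, 61, 82, 89]
Insert 89: [2, 17, 24, 40, 43, 61, 82, 89]

Sorted: [2, 17, 24, 40, 43, 61, 82, 89]


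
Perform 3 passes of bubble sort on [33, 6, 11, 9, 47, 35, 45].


Initial: [33, 6, 11, 9, 47, 35, 45]
Pass 1: [6, 11, 9, 33, 35, 45, 47] (5 swaps)
Pass 2: [6, 9, 11, 33, 35, 45, 47] (1 swaps)
Pass 3: [6, 9, 11, 33, 35, 45, 47] (0 swaps)

After 3 passes: [6, 9, 11, 33, 35, 45, 47]


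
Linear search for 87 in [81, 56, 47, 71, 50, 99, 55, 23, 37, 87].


i=0: 81!=87
i=1: 56!=87
i=2: 47!=87
i=3: 71!=87
i=4: 50!=87
i=5: 99!=87
i=6: 55!=87
i=7: 23!=87
i=8: 37!=87
i=9: 87==87 found!

Found at 9, 10 comps


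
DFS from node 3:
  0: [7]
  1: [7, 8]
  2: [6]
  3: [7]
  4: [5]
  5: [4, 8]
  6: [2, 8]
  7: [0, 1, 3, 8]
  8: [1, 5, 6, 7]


Visit 3, push [7]
Visit 7, push [8, 1, 0]
Visit 0, push []
Visit 1, push [8]
Visit 8, push [6, 5]
Visit 5, push [4]
Visit 4, push []
Visit 6, push [2]
Visit 2, push []

DFS order: [3, 7, 0, 1, 8, 5, 4, 6, 2]


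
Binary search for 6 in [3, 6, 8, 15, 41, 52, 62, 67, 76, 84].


Step 1: lo=0, hi=9, mid=4, val=41
Step 2: lo=0, hi=3, mid=1, val=6

Found at index 1


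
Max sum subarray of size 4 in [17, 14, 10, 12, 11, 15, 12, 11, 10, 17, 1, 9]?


[0:4]: 53
[1:5]: 47
[2:6]: 48
[3:7]: 50
[4:8]: 49
[5:9]: 48
[6:10]: 50
[7:11]: 39
[8:12]: 37

Max: 53 at [0:4]


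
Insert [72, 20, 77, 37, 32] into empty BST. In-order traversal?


Insert 72: root
Insert 20: L from 72
Insert 77: R from 72
Insert 37: L from 72 -> R from 20
Insert 32: L from 72 -> R from 20 -> L from 37

In-order: [20, 32, 37, 72, 77]


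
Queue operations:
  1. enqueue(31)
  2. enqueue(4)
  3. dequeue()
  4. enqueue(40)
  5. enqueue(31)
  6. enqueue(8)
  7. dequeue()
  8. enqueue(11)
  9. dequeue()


enqueue(31) -> [31]
enqueue(4) -> [31, 4]
dequeue()->31, [4]
enqueue(40) -> [4, 40]
enqueue(31) -> [4, 40, 31]
enqueue(8) -> [4, 40, 31, 8]
dequeue()->4, [40, 31, 8]
enqueue(11) -> [40, 31, 8, 11]
dequeue()->40, [31, 8, 11]

Final queue: [31, 8, 11]


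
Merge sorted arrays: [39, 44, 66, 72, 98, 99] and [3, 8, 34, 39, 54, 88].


Take 3 from B
Take 8 from B
Take 34 from B
Take 39 from A
Take 39 from B
Take 44 from A
Take 54 from B
Take 66 from A
Take 72 from A
Take 88 from B

Merged: [3, 8, 34, 39, 39, 44, 54, 66, 72, 88, 98, 99]


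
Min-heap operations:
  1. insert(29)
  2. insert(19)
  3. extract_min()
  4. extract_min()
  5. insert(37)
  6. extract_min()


insert(29) -> [29]
insert(19) -> [19, 29]
extract_min()->19, [29]
extract_min()->29, []
insert(37) -> [37]
extract_min()->37, []

Final heap: []


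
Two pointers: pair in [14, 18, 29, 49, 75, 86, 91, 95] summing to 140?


lo=0(14)+hi=7(95)=109
lo=1(18)+hi=7(95)=113
lo=2(29)+hi=7(95)=124
lo=3(49)+hi=7(95)=144
lo=3(49)+hi=6(91)=140

Yes: 49+91=140


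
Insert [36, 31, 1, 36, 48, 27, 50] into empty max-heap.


Insert 36: [36]
Insert 31: [36, 31]
Insert 1: [36, 31, 1]
Insert 36: [36, 36, 1, 31]
Insert 48: [48, 36, 1, 31, 36]
Insert 27: [48, 36, 27, 31, 36, 1]
Insert 50: [50, 36, 48, 31, 36, 1, 27]

Final heap: [50, 36, 48, 31, 36, 1, 27]


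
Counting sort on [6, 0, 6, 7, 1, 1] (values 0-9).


Input: [6, 0, 6, 7, 1, 1]
Counts: [1, 2, 0, 0, 0, 0, 2, 1, 0, 0]

Sorted: [0, 1, 1, 6, 6, 7]


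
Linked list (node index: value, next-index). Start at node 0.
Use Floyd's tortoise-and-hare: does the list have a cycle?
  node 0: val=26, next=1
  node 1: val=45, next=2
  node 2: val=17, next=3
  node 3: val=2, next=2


Floyd's tortoise (slow, +1) and hare (fast, +2):
  init: slow=0, fast=0
  step 1: slow=1, fast=2
  step 2: slow=2, fast=2
  slow == fast at node 2: cycle detected

Cycle: yes


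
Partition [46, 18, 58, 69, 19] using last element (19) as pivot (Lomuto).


Pivot: 19
  18 <= 19: swap -> [18, 46, 58, 69, 19]
Place pivot at 1: [18, 19, 58, 69, 46]

Partitioned: [18, 19, 58, 69, 46]


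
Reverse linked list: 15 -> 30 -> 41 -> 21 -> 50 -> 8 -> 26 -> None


Step 1: curr=15, set curr.next=prev(None) | reversed so far: 15
Step 2: curr=30, set curr.next=prev(15) | reversed so far: 30 -> 15
Step 3: curr=41, set curr.next=prev(30) | reversed so far: 41 -> 30 -> 15
Step 4: curr=21, set curr.next=prev(41) | reversed so far: 21 -> 41 -> 30 -> 15
Step 5: curr=50, set curr.next=prev(21) | reversed so far: 50 -> 21 -> 41 -> 30 -> 15
Step 6: curr=8, set curr.next=prev(50) | reversed so far: 8 -> 50 -> 21 -> 41 -> 30 -> 15
Step 7: curr=26, set curr.next=prev(8) | reversed so far: 26 -> 8 -> 50 -> 21 -> 41 -> 30 -> 15

26 -> 8 -> 50 -> 21 -> 41 -> 30 -> 15 -> None


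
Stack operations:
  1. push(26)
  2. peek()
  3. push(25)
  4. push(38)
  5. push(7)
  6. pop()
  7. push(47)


push(26) -> [26]
peek()->26
push(25) -> [26, 25]
push(38) -> [26, 25, 38]
push(7) -> [26, 25, 38, 7]
pop()->7, [26, 25, 38]
push(47) -> [26, 25, 38, 47]

Final stack: [26, 25, 38, 47]


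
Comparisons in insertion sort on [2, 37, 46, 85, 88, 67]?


Algorithm: insertion sort
Input: [2, 37, 46, 85, 88, 67]
Sorted: [2, 37, 46, 67, 85, 88]

7


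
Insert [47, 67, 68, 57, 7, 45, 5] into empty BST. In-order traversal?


Insert 47: root
Insert 67: R from 47
Insert 68: R from 47 -> R from 67
Insert 57: R from 47 -> L from 67
Insert 7: L from 47
Insert 45: L from 47 -> R from 7
Insert 5: L from 47 -> L from 7

In-order: [5, 7, 45, 47, 57, 67, 68]


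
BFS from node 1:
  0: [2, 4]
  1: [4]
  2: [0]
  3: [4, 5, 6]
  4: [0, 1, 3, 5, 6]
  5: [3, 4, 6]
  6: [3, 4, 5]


Visit 1, enqueue [4]
Visit 4, enqueue [0, 3, 5, 6]
Visit 0, enqueue [2]
Visit 3, enqueue []
Visit 5, enqueue []
Visit 6, enqueue []
Visit 2, enqueue []

BFS order: [1, 4, 0, 3, 5, 6, 2]


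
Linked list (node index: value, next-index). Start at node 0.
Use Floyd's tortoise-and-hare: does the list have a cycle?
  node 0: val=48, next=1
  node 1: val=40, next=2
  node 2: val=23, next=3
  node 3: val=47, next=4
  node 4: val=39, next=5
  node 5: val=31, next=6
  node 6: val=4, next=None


Floyd's tortoise (slow, +1) and hare (fast, +2):
  init: slow=0, fast=0
  step 1: slow=1, fast=2
  step 2: slow=2, fast=4
  step 3: slow=3, fast=6
  step 4: fast -> None, no cycle

Cycle: no


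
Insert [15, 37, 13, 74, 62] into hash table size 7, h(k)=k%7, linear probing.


Insert 15: h=1 -> slot 1
Insert 37: h=2 -> slot 2
Insert 13: h=6 -> slot 6
Insert 74: h=4 -> slot 4
Insert 62: h=6, 1 probes -> slot 0

Table: [62, 15, 37, None, 74, None, 13]


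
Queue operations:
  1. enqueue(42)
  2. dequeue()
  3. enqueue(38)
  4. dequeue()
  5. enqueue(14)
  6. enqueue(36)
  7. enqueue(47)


enqueue(42) -> [42]
dequeue()->42, []
enqueue(38) -> [38]
dequeue()->38, []
enqueue(14) -> [14]
enqueue(36) -> [14, 36]
enqueue(47) -> [14, 36, 47]

Final queue: [14, 36, 47]


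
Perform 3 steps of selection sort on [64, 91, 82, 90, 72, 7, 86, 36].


Initial: [64, 91, 82, 90, 72, 7, 86, 36]
Step 1: min=7 at 5
  Swap: [7, 91, 82, 90, 72, 64, 86, 36]
Step 2: min=36 at 7
  Swap: [7, 36, 82, 90, 72, 64, 86, 91]
Step 3: min=64 at 5
  Swap: [7, 36, 64, 90, 72, 82, 86, 91]

After 3 steps: [7, 36, 64, 90, 72, 82, 86, 91]


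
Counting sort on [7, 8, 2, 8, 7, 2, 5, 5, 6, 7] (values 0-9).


Input: [7, 8, 2, 8, 7, 2, 5, 5, 6, 7]
Counts: [0, 0, 2, 0, 0, 2, 1, 3, 2, 0]

Sorted: [2, 2, 5, 5, 6, 7, 7, 7, 8, 8]


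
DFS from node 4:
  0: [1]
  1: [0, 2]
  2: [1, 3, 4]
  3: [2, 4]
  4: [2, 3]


Visit 4, push [3, 2]
Visit 2, push [3, 1]
Visit 1, push [0]
Visit 0, push []
Visit 3, push []

DFS order: [4, 2, 1, 0, 3]


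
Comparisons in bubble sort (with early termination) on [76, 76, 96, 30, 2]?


Algorithm: bubble sort (with early termination)
Input: [76, 76, 96, 30, 2]
Sorted: [2, 30, 76, 76, 96]

10


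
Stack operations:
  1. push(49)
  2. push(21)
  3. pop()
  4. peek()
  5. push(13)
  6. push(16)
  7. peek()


push(49) -> [49]
push(21) -> [49, 21]
pop()->21, [49]
peek()->49
push(13) -> [49, 13]
push(16) -> [49, 13, 16]
peek()->16

Final stack: [49, 13, 16]


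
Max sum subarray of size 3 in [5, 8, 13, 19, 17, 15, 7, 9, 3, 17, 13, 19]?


[0:3]: 26
[1:4]: 40
[2:5]: 49
[3:6]: 51
[4:7]: 39
[5:8]: 31
[6:9]: 19
[7:10]: 29
[8:11]: 33
[9:12]: 49

Max: 51 at [3:6]


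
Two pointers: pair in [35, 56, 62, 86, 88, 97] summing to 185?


lo=0(35)+hi=5(97)=132
lo=1(56)+hi=5(97)=153
lo=2(62)+hi=5(97)=159
lo=3(86)+hi=5(97)=183
lo=4(88)+hi=5(97)=185

Yes: 88+97=185


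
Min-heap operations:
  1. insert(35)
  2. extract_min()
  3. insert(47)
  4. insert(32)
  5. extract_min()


insert(35) -> [35]
extract_min()->35, []
insert(47) -> [47]
insert(32) -> [32, 47]
extract_min()->32, [47]

Final heap: [47]


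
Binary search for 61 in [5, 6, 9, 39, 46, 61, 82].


Step 1: lo=0, hi=6, mid=3, val=39
Step 2: lo=4, hi=6, mid=5, val=61

Found at index 5


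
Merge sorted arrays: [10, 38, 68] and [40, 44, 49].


Take 10 from A
Take 38 from A
Take 40 from B
Take 44 from B
Take 49 from B

Merged: [10, 38, 40, 44, 49, 68]


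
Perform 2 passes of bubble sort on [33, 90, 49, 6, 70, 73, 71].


Initial: [33, 90, 49, 6, 70, 73, 71]
Pass 1: [33, 49, 6, 70, 73, 71, 90] (5 swaps)
Pass 2: [33, 6, 49, 70, 71, 73, 90] (2 swaps)

After 2 passes: [33, 6, 49, 70, 71, 73, 90]


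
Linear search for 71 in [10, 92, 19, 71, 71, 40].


i=0: 10!=71
i=1: 92!=71
i=2: 19!=71
i=3: 71==71 found!

Found at 3, 4 comps


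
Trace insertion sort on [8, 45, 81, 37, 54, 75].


Initial: [8, 45, 81, 37, 54, 75]
Insert 45: [8, 45, 81, 37, 54, 75]
Insert 81: [8, 45, 81, 37, 54, 75]
Insert 37: [8, 37, 45, 81, 54, 75]
Insert 54: [8, 37, 45, 54, 81, 75]
Insert 75: [8, 37, 45, 54, 75, 81]

Sorted: [8, 37, 45, 54, 75, 81]


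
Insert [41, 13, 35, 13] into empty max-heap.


Insert 41: [41]
Insert 13: [41, 13]
Insert 35: [41, 13, 35]
Insert 13: [41, 13, 35, 13]

Final heap: [41, 13, 35, 13]


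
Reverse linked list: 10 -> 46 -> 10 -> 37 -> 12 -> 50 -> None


Step 1: curr=10, set curr.next=prev(None) | reversed so far: 10
Step 2: curr=46, set curr.next=prev(10) | reversed so far: 46 -> 10
Step 3: curr=10, set curr.next=prev(46) | reversed so far: 10 -> 46 -> 10
Step 4: curr=37, set curr.next=prev(10) | reversed so far: 37 -> 10 -> 46 -> 10
Step 5: curr=12, set curr.next=prev(37) | reversed so far: 12 -> 37 -> 10 -> 46 -> 10
Step 6: curr=50, set curr.next=prev(12) | reversed so far: 50 -> 12 -> 37 -> 10 -> 46 -> 10

50 -> 12 -> 37 -> 10 -> 46 -> 10 -> None


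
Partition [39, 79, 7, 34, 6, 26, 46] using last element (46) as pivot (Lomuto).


Pivot: 46
  39 <= 46: advance i (no swap)
  7 <= 46: swap -> [39, 7, 79, 34, 6, 26, 46]
  34 <= 46: swap -> [39, 7, 34, 79, 6, 26, 46]
  6 <= 46: swap -> [39, 7, 34, 6, 79, 26, 46]
  26 <= 46: swap -> [39, 7, 34, 6, 26, 79, 46]
Place pivot at 5: [39, 7, 34, 6, 26, 46, 79]

Partitioned: [39, 7, 34, 6, 26, 46, 79]


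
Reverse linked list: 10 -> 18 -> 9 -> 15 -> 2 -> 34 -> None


Step 1: curr=10, set curr.next=prev(None) | reversed so far: 10
Step 2: curr=18, set curr.next=prev(10) | reversed so far: 18 -> 10
Step 3: curr=9, set curr.next=prev(18) | reversed so far: 9 -> 18 -> 10
Step 4: curr=15, set curr.next=prev(9) | reversed so far: 15 -> 9 -> 18 -> 10
Step 5: curr=2, set curr.next=prev(15) | reversed so far: 2 -> 15 -> 9 -> 18 -> 10
Step 6: curr=34, set curr.next=prev(2) | reversed so far: 34 -> 2 -> 15 -> 9 -> 18 -> 10

34 -> 2 -> 15 -> 9 -> 18 -> 10 -> None


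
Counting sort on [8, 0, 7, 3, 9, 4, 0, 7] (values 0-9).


Input: [8, 0, 7, 3, 9, 4, 0, 7]
Counts: [2, 0, 0, 1, 1, 0, 0, 2, 1, 1]

Sorted: [0, 0, 3, 4, 7, 7, 8, 9]


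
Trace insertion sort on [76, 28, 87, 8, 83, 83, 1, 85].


Initial: [76, 28, 87, 8, 83, 83, 1, 85]
Insert 28: [28, 76, 87, 8, 83, 83, 1, 85]
Insert 87: [28, 76, 87, 8, 83, 83, 1, 85]
Insert 8: [8, 28, 76, 87, 83, 83, 1, 85]
Insert 83: [8, 28, 76, 83, 87, 83, 1, 85]
Insert 83: [8, 28, 76, 83, 83, 87, 1, 85]
Insert 1: [1, 8, 28, 76, 83, 83, 87, 85]
Insert 85: [1, 8, 28, 76, 83, 83, 85, 87]

Sorted: [1, 8, 28, 76, 83, 83, 85, 87]


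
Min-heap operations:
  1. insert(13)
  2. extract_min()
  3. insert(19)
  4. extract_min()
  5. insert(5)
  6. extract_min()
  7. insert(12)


insert(13) -> [13]
extract_min()->13, []
insert(19) -> [19]
extract_min()->19, []
insert(5) -> [5]
extract_min()->5, []
insert(12) -> [12]

Final heap: [12]


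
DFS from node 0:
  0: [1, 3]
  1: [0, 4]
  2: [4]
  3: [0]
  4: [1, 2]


Visit 0, push [3, 1]
Visit 1, push [4]
Visit 4, push [2]
Visit 2, push []
Visit 3, push []

DFS order: [0, 1, 4, 2, 3]


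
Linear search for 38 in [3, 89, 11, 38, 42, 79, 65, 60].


i=0: 3!=38
i=1: 89!=38
i=2: 11!=38
i=3: 38==38 found!

Found at 3, 4 comps


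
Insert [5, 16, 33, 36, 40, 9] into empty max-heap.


Insert 5: [5]
Insert 16: [16, 5]
Insert 33: [33, 5, 16]
Insert 36: [36, 33, 16, 5]
Insert 40: [40, 36, 16, 5, 33]
Insert 9: [40, 36, 16, 5, 33, 9]

Final heap: [40, 36, 16, 5, 33, 9]


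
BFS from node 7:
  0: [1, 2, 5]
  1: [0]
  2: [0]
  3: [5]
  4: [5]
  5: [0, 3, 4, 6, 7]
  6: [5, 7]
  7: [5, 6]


Visit 7, enqueue [5, 6]
Visit 5, enqueue [0, 3, 4]
Visit 6, enqueue []
Visit 0, enqueue [1, 2]
Visit 3, enqueue []
Visit 4, enqueue []
Visit 1, enqueue []
Visit 2, enqueue []

BFS order: [7, 5, 6, 0, 3, 4, 1, 2]


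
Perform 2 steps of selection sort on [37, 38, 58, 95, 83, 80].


Initial: [37, 38, 58, 95, 83, 80]
Step 1: min=37 at 0
  Swap: [37, 38, 58, 95, 83, 80]
Step 2: min=38 at 1
  Swap: [37, 38, 58, 95, 83, 80]

After 2 steps: [37, 38, 58, 95, 83, 80]


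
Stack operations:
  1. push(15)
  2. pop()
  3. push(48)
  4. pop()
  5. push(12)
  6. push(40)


push(15) -> [15]
pop()->15, []
push(48) -> [48]
pop()->48, []
push(12) -> [12]
push(40) -> [12, 40]

Final stack: [12, 40]


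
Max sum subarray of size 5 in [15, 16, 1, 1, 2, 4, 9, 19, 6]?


[0:5]: 35
[1:6]: 24
[2:7]: 17
[3:8]: 35
[4:9]: 40

Max: 40 at [4:9]


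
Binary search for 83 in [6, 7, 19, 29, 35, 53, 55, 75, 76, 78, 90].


Step 1: lo=0, hi=10, mid=5, val=53
Step 2: lo=6, hi=10, mid=8, val=76
Step 3: lo=9, hi=10, mid=9, val=78
Step 4: lo=10, hi=10, mid=10, val=90

Not found


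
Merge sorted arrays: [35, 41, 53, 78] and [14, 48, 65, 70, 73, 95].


Take 14 from B
Take 35 from A
Take 41 from A
Take 48 from B
Take 53 from A
Take 65 from B
Take 70 from B
Take 73 from B
Take 78 from A

Merged: [14, 35, 41, 48, 53, 65, 70, 73, 78, 95]


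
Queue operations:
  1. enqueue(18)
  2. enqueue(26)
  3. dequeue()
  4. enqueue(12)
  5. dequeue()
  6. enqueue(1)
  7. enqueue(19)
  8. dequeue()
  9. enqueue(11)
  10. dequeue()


enqueue(18) -> [18]
enqueue(26) -> [18, 26]
dequeue()->18, [26]
enqueue(12) -> [26, 12]
dequeue()->26, [12]
enqueue(1) -> [12, 1]
enqueue(19) -> [12, 1, 19]
dequeue()->12, [1, 19]
enqueue(11) -> [1, 19, 11]
dequeue()->1, [19, 11]

Final queue: [19, 11]


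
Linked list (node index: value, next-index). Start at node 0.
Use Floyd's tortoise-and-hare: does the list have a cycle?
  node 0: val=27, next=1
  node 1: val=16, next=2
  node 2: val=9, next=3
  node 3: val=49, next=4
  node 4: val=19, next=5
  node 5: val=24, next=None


Floyd's tortoise (slow, +1) and hare (fast, +2):
  init: slow=0, fast=0
  step 1: slow=1, fast=2
  step 2: slow=2, fast=4
  step 3: fast 4->5->None, no cycle

Cycle: no


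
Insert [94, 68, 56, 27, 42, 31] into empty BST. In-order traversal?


Insert 94: root
Insert 68: L from 94
Insert 56: L from 94 -> L from 68
Insert 27: L from 94 -> L from 68 -> L from 56
Insert 42: L from 94 -> L from 68 -> L from 56 -> R from 27
Insert 31: L from 94 -> L from 68 -> L from 56 -> R from 27 -> L from 42

In-order: [27, 31, 42, 56, 68, 94]


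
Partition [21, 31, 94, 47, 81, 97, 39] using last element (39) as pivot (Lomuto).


Pivot: 39
  21 <= 39: advance i (no swap)
  31 <= 39: advance i (no swap)
Place pivot at 2: [21, 31, 39, 47, 81, 97, 94]

Partitioned: [21, 31, 39, 47, 81, 97, 94]


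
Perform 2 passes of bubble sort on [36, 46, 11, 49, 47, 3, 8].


Initial: [36, 46, 11, 49, 47, 3, 8]
Pass 1: [36, 11, 46, 47, 3, 8, 49] (4 swaps)
Pass 2: [11, 36, 46, 3, 8, 47, 49] (3 swaps)

After 2 passes: [11, 36, 46, 3, 8, 47, 49]


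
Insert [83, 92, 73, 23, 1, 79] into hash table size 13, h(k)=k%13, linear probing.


Insert 83: h=5 -> slot 5
Insert 92: h=1 -> slot 1
Insert 73: h=8 -> slot 8
Insert 23: h=10 -> slot 10
Insert 1: h=1, 1 probes -> slot 2
Insert 79: h=1, 2 probes -> slot 3

Table: [None, 92, 1, 79, None, 83, None, None, 73, None, 23, None, None]


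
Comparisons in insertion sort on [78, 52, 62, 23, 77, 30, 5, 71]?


Algorithm: insertion sort
Input: [78, 52, 62, 23, 77, 30, 5, 71]
Sorted: [5, 23, 30, 52, 62, 71, 77, 78]

22


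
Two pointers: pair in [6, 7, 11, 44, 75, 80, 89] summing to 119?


lo=0(6)+hi=6(89)=95
lo=1(7)+hi=6(89)=96
lo=2(11)+hi=6(89)=100
lo=3(44)+hi=6(89)=133
lo=3(44)+hi=5(80)=124
lo=3(44)+hi=4(75)=119

Yes: 44+75=119


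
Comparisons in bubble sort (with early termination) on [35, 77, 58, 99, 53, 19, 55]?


Algorithm: bubble sort (with early termination)
Input: [35, 77, 58, 99, 53, 19, 55]
Sorted: [19, 35, 53, 55, 58, 77, 99]

21


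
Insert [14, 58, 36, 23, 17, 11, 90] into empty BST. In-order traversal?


Insert 14: root
Insert 58: R from 14
Insert 36: R from 14 -> L from 58
Insert 23: R from 14 -> L from 58 -> L from 36
Insert 17: R from 14 -> L from 58 -> L from 36 -> L from 23
Insert 11: L from 14
Insert 90: R from 14 -> R from 58

In-order: [11, 14, 17, 23, 36, 58, 90]


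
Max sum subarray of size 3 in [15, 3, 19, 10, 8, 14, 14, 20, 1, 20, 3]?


[0:3]: 37
[1:4]: 32
[2:5]: 37
[3:6]: 32
[4:7]: 36
[5:8]: 48
[6:9]: 35
[7:10]: 41
[8:11]: 24

Max: 48 at [5:8]


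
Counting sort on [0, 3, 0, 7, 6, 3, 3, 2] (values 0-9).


Input: [0, 3, 0, 7, 6, 3, 3, 2]
Counts: [2, 0, 1, 3, 0, 0, 1, 1, 0, 0]

Sorted: [0, 0, 2, 3, 3, 3, 6, 7]


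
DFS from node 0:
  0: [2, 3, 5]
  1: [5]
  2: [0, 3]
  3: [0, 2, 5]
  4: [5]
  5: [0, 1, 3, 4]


Visit 0, push [5, 3, 2]
Visit 2, push [3]
Visit 3, push [5]
Visit 5, push [4, 1]
Visit 1, push []
Visit 4, push []

DFS order: [0, 2, 3, 5, 1, 4]


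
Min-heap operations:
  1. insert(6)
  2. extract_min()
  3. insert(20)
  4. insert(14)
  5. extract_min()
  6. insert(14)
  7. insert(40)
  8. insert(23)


insert(6) -> [6]
extract_min()->6, []
insert(20) -> [20]
insert(14) -> [14, 20]
extract_min()->14, [20]
insert(14) -> [14, 20]
insert(40) -> [14, 20, 40]
insert(23) -> [14, 20, 40, 23]

Final heap: [14, 20, 40, 23]


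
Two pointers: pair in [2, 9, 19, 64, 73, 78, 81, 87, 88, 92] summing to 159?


lo=0(2)+hi=9(92)=94
lo=1(9)+hi=9(92)=101
lo=2(19)+hi=9(92)=111
lo=3(64)+hi=9(92)=156
lo=4(73)+hi=9(92)=165
lo=4(73)+hi=8(88)=161
lo=4(73)+hi=7(87)=160
lo=4(73)+hi=6(81)=154
lo=5(78)+hi=6(81)=159

Yes: 78+81=159


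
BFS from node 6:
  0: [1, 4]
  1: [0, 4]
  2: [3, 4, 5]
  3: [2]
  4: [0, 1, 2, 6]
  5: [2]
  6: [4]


Visit 6, enqueue [4]
Visit 4, enqueue [0, 1, 2]
Visit 0, enqueue []
Visit 1, enqueue []
Visit 2, enqueue [3, 5]
Visit 3, enqueue []
Visit 5, enqueue []

BFS order: [6, 4, 0, 1, 2, 3, 5]


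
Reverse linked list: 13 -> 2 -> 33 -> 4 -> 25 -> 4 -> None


Step 1: curr=13, set curr.next=prev(None) | reversed so far: 13
Step 2: curr=2, set curr.next=prev(13) | reversed so far: 2 -> 13
Step 3: curr=33, set curr.next=prev(2) | reversed so far: 33 -> 2 -> 13
Step 4: curr=4, set curr.next=prev(33) | reversed so far: 4 -> 33 -> 2 -> 13
Step 5: curr=25, set curr.next=prev(4) | reversed so far: 25 -> 4 -> 33 -> 2 -> 13
Step 6: curr=4, set curr.next=prev(25) | reversed so far: 4 -> 25 -> 4 -> 33 -> 2 -> 13

4 -> 25 -> 4 -> 33 -> 2 -> 13 -> None


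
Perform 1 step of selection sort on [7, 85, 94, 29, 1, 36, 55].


Initial: [7, 85, 94, 29, 1, 36, 55]
Step 1: min=1 at 4
  Swap: [1, 85, 94, 29, 7, 36, 55]

After 1 step: [1, 85, 94, 29, 7, 36, 55]


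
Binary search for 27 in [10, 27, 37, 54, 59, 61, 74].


Step 1: lo=0, hi=6, mid=3, val=54
Step 2: lo=0, hi=2, mid=1, val=27

Found at index 1


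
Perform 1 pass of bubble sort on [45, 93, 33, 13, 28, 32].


Initial: [45, 93, 33, 13, 28, 32]
Pass 1: [45, 33, 13, 28, 32, 93] (4 swaps)

After 1 pass: [45, 33, 13, 28, 32, 93]


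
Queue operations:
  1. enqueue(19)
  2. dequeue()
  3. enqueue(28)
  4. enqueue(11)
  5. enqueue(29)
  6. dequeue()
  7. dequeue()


enqueue(19) -> [19]
dequeue()->19, []
enqueue(28) -> [28]
enqueue(11) -> [28, 11]
enqueue(29) -> [28, 11, 29]
dequeue()->28, [11, 29]
dequeue()->11, [29]

Final queue: [29]


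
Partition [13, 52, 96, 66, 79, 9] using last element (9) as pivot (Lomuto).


Pivot: 9
Place pivot at 0: [9, 52, 96, 66, 79, 13]

Partitioned: [9, 52, 96, 66, 79, 13]


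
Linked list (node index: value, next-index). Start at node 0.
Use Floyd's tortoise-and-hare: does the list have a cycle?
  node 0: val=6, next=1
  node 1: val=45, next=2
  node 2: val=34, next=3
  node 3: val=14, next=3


Floyd's tortoise (slow, +1) and hare (fast, +2):
  init: slow=0, fast=0
  step 1: slow=1, fast=2
  step 2: slow=2, fast=3
  step 3: slow=3, fast=3
  slow == fast at node 3: cycle detected

Cycle: yes


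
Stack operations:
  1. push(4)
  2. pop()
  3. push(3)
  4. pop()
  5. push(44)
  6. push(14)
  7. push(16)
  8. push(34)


push(4) -> [4]
pop()->4, []
push(3) -> [3]
pop()->3, []
push(44) -> [44]
push(14) -> [44, 14]
push(16) -> [44, 14, 16]
push(34) -> [44, 14, 16, 34]

Final stack: [44, 14, 16, 34]
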